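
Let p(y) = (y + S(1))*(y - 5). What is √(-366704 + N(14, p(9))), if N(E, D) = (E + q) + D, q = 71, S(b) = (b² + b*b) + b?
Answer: I*√366571 ≈ 605.45*I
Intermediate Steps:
S(b) = b + 2*b² (S(b) = (b² + b²) + b = 2*b² + b = b + 2*b²)
p(y) = (-5 + y)*(3 + y) (p(y) = (y + 1*(1 + 2*1))*(y - 5) = (y + 1*(1 + 2))*(-5 + y) = (y + 1*3)*(-5 + y) = (y + 3)*(-5 + y) = (3 + y)*(-5 + y) = (-5 + y)*(3 + y))
N(E, D) = 71 + D + E (N(E, D) = (E + 71) + D = (71 + E) + D = 71 + D + E)
√(-366704 + N(14, p(9))) = √(-366704 + (71 + (-15 + 9² - 2*9) + 14)) = √(-366704 + (71 + (-15 + 81 - 18) + 14)) = √(-366704 + (71 + 48 + 14)) = √(-366704 + 133) = √(-366571) = I*√366571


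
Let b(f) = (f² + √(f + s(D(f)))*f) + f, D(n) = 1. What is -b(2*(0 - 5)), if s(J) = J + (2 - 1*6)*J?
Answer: -90 + 10*I*√13 ≈ -90.0 + 36.056*I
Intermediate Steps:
s(J) = -3*J (s(J) = J + (2 - 6)*J = J - 4*J = -3*J)
b(f) = f + f² + f*√(-3 + f) (b(f) = (f² + √(f - 3*1)*f) + f = (f² + √(f - 3)*f) + f = (f² + √(-3 + f)*f) + f = (f² + f*√(-3 + f)) + f = f + f² + f*√(-3 + f))
-b(2*(0 - 5)) = -2*(0 - 5)*(1 + 2*(0 - 5) + √(-3 + 2*(0 - 5))) = -2*(-5)*(1 + 2*(-5) + √(-3 + 2*(-5))) = -(-10)*(1 - 10 + √(-3 - 10)) = -(-10)*(1 - 10 + √(-13)) = -(-10)*(1 - 10 + I*√13) = -(-10)*(-9 + I*√13) = -(90 - 10*I*√13) = -90 + 10*I*√13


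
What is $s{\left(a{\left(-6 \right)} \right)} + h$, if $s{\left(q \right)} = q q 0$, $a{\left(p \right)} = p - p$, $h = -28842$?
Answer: $-28842$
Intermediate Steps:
$a{\left(p \right)} = 0$
$s{\left(q \right)} = 0$ ($s{\left(q \right)} = q^{2} \cdot 0 = 0$)
$s{\left(a{\left(-6 \right)} \right)} + h = 0 - 28842 = -28842$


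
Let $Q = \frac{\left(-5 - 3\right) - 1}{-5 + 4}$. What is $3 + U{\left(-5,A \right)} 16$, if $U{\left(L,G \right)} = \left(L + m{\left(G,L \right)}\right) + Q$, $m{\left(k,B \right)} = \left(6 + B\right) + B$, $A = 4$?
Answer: $3$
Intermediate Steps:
$m{\left(k,B \right)} = 6 + 2 B$
$Q = 9$ ($Q = \frac{\left(-5 - 3\right) - 1}{-1} = \left(-8 - 1\right) \left(-1\right) = \left(-9\right) \left(-1\right) = 9$)
$U{\left(L,G \right)} = 15 + 3 L$ ($U{\left(L,G \right)} = \left(L + \left(6 + 2 L\right)\right) + 9 = \left(6 + 3 L\right) + 9 = 15 + 3 L$)
$3 + U{\left(-5,A \right)} 16 = 3 + \left(15 + 3 \left(-5\right)\right) 16 = 3 + \left(15 - 15\right) 16 = 3 + 0 \cdot 16 = 3 + 0 = 3$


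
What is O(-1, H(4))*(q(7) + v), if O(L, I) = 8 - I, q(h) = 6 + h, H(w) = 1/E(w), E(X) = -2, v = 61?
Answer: 629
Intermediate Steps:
H(w) = -½ (H(w) = 1/(-2) = -½)
O(-1, H(4))*(q(7) + v) = (8 - 1*(-½))*((6 + 7) + 61) = (8 + ½)*(13 + 61) = (17/2)*74 = 629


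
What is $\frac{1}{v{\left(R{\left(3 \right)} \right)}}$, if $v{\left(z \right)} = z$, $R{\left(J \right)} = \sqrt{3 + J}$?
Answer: $\frac{\sqrt{6}}{6} \approx 0.40825$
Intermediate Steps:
$\frac{1}{v{\left(R{\left(3 \right)} \right)}} = \frac{1}{\sqrt{3 + 3}} = \frac{1}{\sqrt{6}} = \frac{\sqrt{6}}{6}$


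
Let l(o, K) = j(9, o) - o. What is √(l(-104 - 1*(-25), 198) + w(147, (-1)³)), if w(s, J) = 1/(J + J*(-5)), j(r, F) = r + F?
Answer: √37/2 ≈ 3.0414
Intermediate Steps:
j(r, F) = F + r
l(o, K) = 9 (l(o, K) = (o + 9) - o = (9 + o) - o = 9)
w(s, J) = -1/(4*J) (w(s, J) = 1/(J - 5*J) = 1/(-4*J) = -1/(4*J))
√(l(-104 - 1*(-25), 198) + w(147, (-1)³)) = √(9 - 1/(4*((-1)³))) = √(9 - ¼/(-1)) = √(9 - ¼*(-1)) = √(9 + ¼) = √(37/4) = √37/2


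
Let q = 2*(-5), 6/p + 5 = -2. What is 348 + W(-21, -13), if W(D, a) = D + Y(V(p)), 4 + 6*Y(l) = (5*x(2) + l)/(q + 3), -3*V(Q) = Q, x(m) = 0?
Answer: 15990/49 ≈ 326.33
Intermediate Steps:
p = -6/7 (p = 6/(-5 - 2) = 6/(-7) = 6*(-⅐) = -6/7 ≈ -0.85714)
V(Q) = -Q/3
q = -10
Y(l) = -⅔ - l/42 (Y(l) = -⅔ + ((5*0 + l)/(-10 + 3))/6 = -⅔ + ((0 + l)/(-7))/6 = -⅔ + (l*(-⅐))/6 = -⅔ + (-l/7)/6 = -⅔ - l/42)
W(D, a) = -33/49 + D (W(D, a) = D + (-⅔ - (-1)*(-6)/(126*7)) = D + (-⅔ - 1/42*2/7) = D + (-⅔ - 1/147) = D - 33/49 = -33/49 + D)
348 + W(-21, -13) = 348 + (-33/49 - 21) = 348 - 1062/49 = 15990/49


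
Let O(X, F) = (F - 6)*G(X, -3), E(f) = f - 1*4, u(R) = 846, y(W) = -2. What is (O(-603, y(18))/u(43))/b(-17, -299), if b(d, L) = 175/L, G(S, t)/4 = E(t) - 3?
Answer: -9568/14805 ≈ -0.64627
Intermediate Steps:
E(f) = -4 + f (E(f) = f - 4 = -4 + f)
G(S, t) = -28 + 4*t (G(S, t) = 4*((-4 + t) - 3) = 4*(-7 + t) = -28 + 4*t)
O(X, F) = 240 - 40*F (O(X, F) = (F - 6)*(-28 + 4*(-3)) = (-6 + F)*(-28 - 12) = (-6 + F)*(-40) = 240 - 40*F)
(O(-603, y(18))/u(43))/b(-17, -299) = ((240 - 40*(-2))/846)/((175/(-299))) = ((240 + 80)*(1/846))/((175*(-1/299))) = (320*(1/846))/(-175/299) = (160/423)*(-299/175) = -9568/14805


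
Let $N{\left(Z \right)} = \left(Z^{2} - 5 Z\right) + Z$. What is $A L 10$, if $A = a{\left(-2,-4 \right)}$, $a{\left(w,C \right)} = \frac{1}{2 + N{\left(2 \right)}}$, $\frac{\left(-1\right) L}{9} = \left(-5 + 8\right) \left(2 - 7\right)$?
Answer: $-675$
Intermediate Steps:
$N{\left(Z \right)} = Z^{2} - 4 Z$
$L = 135$ ($L = - 9 \left(-5 + 8\right) \left(2 - 7\right) = - 9 \cdot 3 \left(-5\right) = \left(-9\right) \left(-15\right) = 135$)
$a{\left(w,C \right)} = - \frac{1}{2}$ ($a{\left(w,C \right)} = \frac{1}{2 + 2 \left(-4 + 2\right)} = \frac{1}{2 + 2 \left(-2\right)} = \frac{1}{2 - 4} = \frac{1}{-2} = - \frac{1}{2}$)
$A = - \frac{1}{2} \approx -0.5$
$A L 10 = \left(- \frac{1}{2}\right) 135 \cdot 10 = \left(- \frac{135}{2}\right) 10 = -675$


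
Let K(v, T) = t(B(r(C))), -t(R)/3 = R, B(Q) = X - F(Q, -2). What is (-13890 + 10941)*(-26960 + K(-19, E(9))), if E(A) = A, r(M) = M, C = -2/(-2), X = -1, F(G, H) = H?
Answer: 79513887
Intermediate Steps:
C = 1 (C = -2*(-1/2) = 1)
B(Q) = 1 (B(Q) = -1 - 1*(-2) = -1 + 2 = 1)
t(R) = -3*R
K(v, T) = -3 (K(v, T) = -3*1 = -3)
(-13890 + 10941)*(-26960 + K(-19, E(9))) = (-13890 + 10941)*(-26960 - 3) = -2949*(-26963) = 79513887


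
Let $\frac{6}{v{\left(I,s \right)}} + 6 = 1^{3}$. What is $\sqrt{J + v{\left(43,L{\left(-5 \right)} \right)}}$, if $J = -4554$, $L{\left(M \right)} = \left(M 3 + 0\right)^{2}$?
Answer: $\frac{2 i \sqrt{28470}}{5} \approx 67.492 i$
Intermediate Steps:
$L{\left(M \right)} = 9 M^{2}$ ($L{\left(M \right)} = \left(3 M + 0\right)^{2} = \left(3 M\right)^{2} = 9 M^{2}$)
$v{\left(I,s \right)} = - \frac{6}{5}$ ($v{\left(I,s \right)} = \frac{6}{-6 + 1^{3}} = \frac{6}{-6 + 1} = \frac{6}{-5} = 6 \left(- \frac{1}{5}\right) = - \frac{6}{5}$)
$\sqrt{J + v{\left(43,L{\left(-5 \right)} \right)}} = \sqrt{-4554 - \frac{6}{5}} = \sqrt{- \frac{22776}{5}} = \frac{2 i \sqrt{28470}}{5}$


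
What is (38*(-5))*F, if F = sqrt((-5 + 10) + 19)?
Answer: -380*sqrt(6) ≈ -930.81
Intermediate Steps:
F = 2*sqrt(6) (F = sqrt(5 + 19) = sqrt(24) = 2*sqrt(6) ≈ 4.8990)
(38*(-5))*F = (38*(-5))*(2*sqrt(6)) = -380*sqrt(6)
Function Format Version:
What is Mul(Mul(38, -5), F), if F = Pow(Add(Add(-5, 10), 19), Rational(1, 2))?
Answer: Mul(-380, Pow(6, Rational(1, 2))) ≈ -930.81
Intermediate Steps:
F = Mul(2, Pow(6, Rational(1, 2))) (F = Pow(Add(5, 19), Rational(1, 2)) = Pow(24, Rational(1, 2)) = Mul(2, Pow(6, Rational(1, 2))) ≈ 4.8990)
Mul(Mul(38, -5), F) = Mul(Mul(38, -5), Mul(2, Pow(6, Rational(1, 2)))) = Mul(-190, Mul(2, Pow(6, Rational(1, 2)))) = Mul(-380, Pow(6, Rational(1, 2)))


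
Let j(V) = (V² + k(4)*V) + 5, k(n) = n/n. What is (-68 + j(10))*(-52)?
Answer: -2444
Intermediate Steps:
k(n) = 1
j(V) = 5 + V + V² (j(V) = (V² + 1*V) + 5 = (V² + V) + 5 = (V + V²) + 5 = 5 + V + V²)
(-68 + j(10))*(-52) = (-68 + (5 + 10 + 10²))*(-52) = (-68 + (5 + 10 + 100))*(-52) = (-68 + 115)*(-52) = 47*(-52) = -2444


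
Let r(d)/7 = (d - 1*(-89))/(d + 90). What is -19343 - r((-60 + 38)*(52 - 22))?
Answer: -11029507/570 ≈ -19350.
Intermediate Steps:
r(d) = 7*(89 + d)/(90 + d) (r(d) = 7*((d - 1*(-89))/(d + 90)) = 7*((d + 89)/(90 + d)) = 7*((89 + d)/(90 + d)) = 7*(89 + d)/(90 + d))
-19343 - r((-60 + 38)*(52 - 22)) = -19343 - 7*(89 + (-60 + 38)*(52 - 22))/(90 + (-60 + 38)*(52 - 22)) = -19343 - 7*(89 - 22*30)/(90 - 22*30) = -19343 - 7*(89 - 660)/(90 - 660) = -19343 - 7*(-571)/(-570) = -19343 - 7*(-1)*(-571)/570 = -19343 - 1*3997/570 = -19343 - 3997/570 = -11029507/570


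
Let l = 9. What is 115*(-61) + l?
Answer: -7006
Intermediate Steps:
115*(-61) + l = 115*(-61) + 9 = -7015 + 9 = -7006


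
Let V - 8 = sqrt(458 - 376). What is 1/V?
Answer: -4/9 + sqrt(82)/18 ≈ 0.058632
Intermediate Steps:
V = 8 + sqrt(82) (V = 8 + sqrt(458 - 376) = 8 + sqrt(82) ≈ 17.055)
1/V = 1/(8 + sqrt(82))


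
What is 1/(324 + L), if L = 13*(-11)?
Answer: 1/181 ≈ 0.0055249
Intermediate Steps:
L = -143
1/(324 + L) = 1/(324 - 143) = 1/181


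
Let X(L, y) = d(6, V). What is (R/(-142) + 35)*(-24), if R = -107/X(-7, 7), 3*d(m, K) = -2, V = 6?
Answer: -57714/71 ≈ -812.87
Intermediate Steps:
d(m, K) = -2/3 (d(m, K) = (1/3)*(-2) = -2/3)
X(L, y) = -2/3
R = 321/2 (R = -107/(-2/3) = -107*(-3/2) = 321/2 ≈ 160.50)
(R/(-142) + 35)*(-24) = ((321/2)/(-142) + 35)*(-24) = ((321/2)*(-1/142) + 35)*(-24) = (-321/284 + 35)*(-24) = (9619/284)*(-24) = -57714/71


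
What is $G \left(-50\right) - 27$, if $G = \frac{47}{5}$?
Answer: $-497$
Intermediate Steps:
$G = \frac{47}{5}$ ($G = 47 \cdot \frac{1}{5} = \frac{47}{5} \approx 9.4$)
$G \left(-50\right) - 27 = \frac{47}{5} \left(-50\right) - 27 = -470 - 27 = -497$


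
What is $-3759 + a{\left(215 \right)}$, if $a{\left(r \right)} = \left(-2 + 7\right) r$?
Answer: $-2684$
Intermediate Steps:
$a{\left(r \right)} = 5 r$
$-3759 + a{\left(215 \right)} = -3759 + 5 \cdot 215 = -3759 + 1075 = -2684$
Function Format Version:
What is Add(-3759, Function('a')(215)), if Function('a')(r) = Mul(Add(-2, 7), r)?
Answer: -2684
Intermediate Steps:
Function('a')(r) = Mul(5, r)
Add(-3759, Function('a')(215)) = Add(-3759, Mul(5, 215)) = Add(-3759, 1075) = -2684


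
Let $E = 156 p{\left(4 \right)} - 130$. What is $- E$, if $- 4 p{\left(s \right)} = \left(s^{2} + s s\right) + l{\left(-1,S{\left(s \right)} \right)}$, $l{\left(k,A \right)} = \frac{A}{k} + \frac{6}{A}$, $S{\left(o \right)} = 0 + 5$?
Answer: $\frac{6149}{5} \approx 1229.8$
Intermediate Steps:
$S{\left(o \right)} = 5$
$l{\left(k,A \right)} = \frac{6}{A} + \frac{A}{k}$
$p{\left(s \right)} = \frac{19}{20} - \frac{s^{2}}{2}$ ($p{\left(s \right)} = - \frac{\left(s^{2} + s s\right) + \left(\frac{6}{5} + \frac{5}{-1}\right)}{4} = - \frac{\left(s^{2} + s^{2}\right) + \left(6 \cdot \frac{1}{5} + 5 \left(-1\right)\right)}{4} = - \frac{2 s^{2} + \left(\frac{6}{5} - 5\right)}{4} = - \frac{2 s^{2} - \frac{19}{5}}{4} = - \frac{- \frac{19}{5} + 2 s^{2}}{4} = \frac{19}{20} - \frac{s^{2}}{2}$)
$E = - \frac{6149}{5}$ ($E = 156 \left(\frac{19}{20} - \frac{4^{2}}{2}\right) - 130 = 156 \left(\frac{19}{20} - 8\right) - 130 = 156 \left(- \frac{141}{20}\right) - 130 = - \frac{5499}{5} - 130 = - \frac{6149}{5} \approx -1229.8$)
$- E = \left(-1\right) \left(- \frac{6149}{5}\right) = \frac{6149}{5}$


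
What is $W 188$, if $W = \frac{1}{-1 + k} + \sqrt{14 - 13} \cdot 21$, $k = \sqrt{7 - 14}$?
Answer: $\frac{188 \left(20 i + 21 \sqrt{7}\right)}{i + \sqrt{7}} \approx 3924.5 - 62.175 i$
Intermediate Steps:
$k = i \sqrt{7}$ ($k = \sqrt{-7} = i \sqrt{7} \approx 2.6458 i$)
$W = 21 + \frac{1}{-1 + i \sqrt{7}}$ ($W = \frac{1}{-1 + i \sqrt{7}} + \sqrt{14 - 13} \cdot 21 = \frac{1}{-1 + i \sqrt{7}} + \sqrt{1} \cdot 21 = \frac{1}{-1 + i \sqrt{7}} + 1 \cdot 21 = \frac{1}{-1 + i \sqrt{7}} + 21 = 21 + \frac{1}{-1 + i \sqrt{7}} \approx 20.875 - 0.33072 i$)
$W 188 = \frac{20 i + 21 \sqrt{7}}{i + \sqrt{7}} \cdot 188 = \frac{188 \left(20 i + 21 \sqrt{7}\right)}{i + \sqrt{7}}$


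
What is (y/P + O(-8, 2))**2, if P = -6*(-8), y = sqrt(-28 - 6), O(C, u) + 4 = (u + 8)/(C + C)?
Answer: (222 - I*sqrt(34))**2/2304 ≈ 21.376 - 1.1237*I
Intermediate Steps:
O(C, u) = -4 + (8 + u)/(2*C) (O(C, u) = -4 + (u + 8)/(C + C) = -4 + (8 + u)/((2*C)) = -4 + (8 + u)*(1/(2*C)) = -4 + (8 + u)/(2*C))
y = I*sqrt(34) (y = sqrt(-34) = I*sqrt(34) ≈ 5.8309*I)
P = 48
(y/P + O(-8, 2))**2 = ((I*sqrt(34))/48 + (1/2)*(8 + 2 - 8*(-8))/(-8))**2 = ((I*sqrt(34))*(1/48) + (1/2)*(-1/8)*(8 + 2 + 64))**2 = (I*sqrt(34)/48 + (1/2)*(-1/8)*74)**2 = (I*sqrt(34)/48 - 37/8)**2 = (-37/8 + I*sqrt(34)/48)**2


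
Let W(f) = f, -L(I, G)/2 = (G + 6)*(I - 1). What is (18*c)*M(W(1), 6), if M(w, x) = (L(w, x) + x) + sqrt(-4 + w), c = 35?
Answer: 3780 + 630*I*sqrt(3) ≈ 3780.0 + 1091.2*I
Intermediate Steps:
L(I, G) = -2*(-1 + I)*(6 + G) (L(I, G) = -2*(G + 6)*(I - 1) = -2*(6 + G)*(-1 + I) = -2*(-1 + I)*(6 + G))
M(w, x) = 12 + sqrt(-4 + w) - 12*w + 3*x - 2*w*x (M(w, x) = ((12 - 12*w + 2*x - 2*x*w) + x) + sqrt(-4 + w) = ((12 - 12*w + 2*x - 2*w*x) + x) + sqrt(-4 + w) = (12 - 12*w + 3*x - 2*w*x) + sqrt(-4 + w) = 12 + sqrt(-4 + w) - 12*w + 3*x - 2*w*x)
(18*c)*M(W(1), 6) = (18*35)*(12 + sqrt(-4 + 1) - 12*1 + 3*6 - 2*1*6) = 630*(12 + sqrt(-3) - 12 + 18 - 12) = 630*(12 + I*sqrt(3) - 12 + 18 - 12) = 630*(6 + I*sqrt(3)) = 3780 + 630*I*sqrt(3)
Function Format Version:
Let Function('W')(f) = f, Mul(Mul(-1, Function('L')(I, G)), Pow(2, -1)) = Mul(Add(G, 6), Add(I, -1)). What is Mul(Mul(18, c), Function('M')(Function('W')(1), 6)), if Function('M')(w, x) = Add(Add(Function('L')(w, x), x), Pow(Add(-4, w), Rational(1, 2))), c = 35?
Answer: Add(3780, Mul(630, I, Pow(3, Rational(1, 2)))) ≈ Add(3780.0, Mul(1091.2, I))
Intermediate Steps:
Function('L')(I, G) = Mul(-2, Add(-1, I), Add(6, G)) (Function('L')(I, G) = Mul(-2, Mul(Add(G, 6), Add(I, -1))) = Mul(-2, Mul(Add(6, G), Add(-1, I))) = Mul(-2, Mul(Add(-1, I), Add(6, G))) = Mul(-2, Add(-1, I), Add(6, G)))
Function('M')(w, x) = Add(12, Pow(Add(-4, w), Rational(1, 2)), Mul(-12, w), Mul(3, x), Mul(-2, w, x)) (Function('M')(w, x) = Add(Add(Add(12, Mul(-12, w), Mul(2, x), Mul(-2, x, w)), x), Pow(Add(-4, w), Rational(1, 2))) = Add(Add(Add(12, Mul(-12, w), Mul(2, x), Mul(-2, w, x)), x), Pow(Add(-4, w), Rational(1, 2))) = Add(Add(12, Mul(-12, w), Mul(3, x), Mul(-2, w, x)), Pow(Add(-4, w), Rational(1, 2))) = Add(12, Pow(Add(-4, w), Rational(1, 2)), Mul(-12, w), Mul(3, x), Mul(-2, w, x)))
Mul(Mul(18, c), Function('M')(Function('W')(1), 6)) = Mul(Mul(18, 35), Add(12, Pow(Add(-4, 1), Rational(1, 2)), Mul(-12, 1), Mul(3, 6), Mul(-2, 1, 6))) = Mul(630, Add(12, Pow(-3, Rational(1, 2)), -12, 18, -12)) = Mul(630, Add(12, Mul(I, Pow(3, Rational(1, 2))), -12, 18, -12)) = Mul(630, Add(6, Mul(I, Pow(3, Rational(1, 2))))) = Add(3780, Mul(630, I, Pow(3, Rational(1, 2))))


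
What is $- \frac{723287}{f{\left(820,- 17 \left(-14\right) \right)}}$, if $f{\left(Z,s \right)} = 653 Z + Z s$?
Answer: $- \frac{723287}{730620} \approx -0.98996$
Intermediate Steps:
$- \frac{723287}{f{\left(820,- 17 \left(-14\right) \right)}} = - \frac{723287}{820 \left(653 - 17 \left(-14\right)\right)} = - \frac{723287}{820 \left(653 - -238\right)} = - \frac{723287}{820 \left(653 + 238\right)} = - \frac{723287}{820 \cdot 891} = - \frac{723287}{730620}$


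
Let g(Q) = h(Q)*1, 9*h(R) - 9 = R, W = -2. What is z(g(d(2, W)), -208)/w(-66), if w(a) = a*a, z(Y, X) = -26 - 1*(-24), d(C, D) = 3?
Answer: -1/2178 ≈ -0.00045914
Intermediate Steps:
h(R) = 1 + R/9
g(Q) = 1 + Q/9 (g(Q) = (1 + Q/9)*1 = 1 + Q/9)
z(Y, X) = -2 (z(Y, X) = -26 + 24 = -2)
w(a) = a**2
z(g(d(2, W)), -208)/w(-66) = -2/((-66)**2) = -2/4356 = -2*1/4356 = -1/2178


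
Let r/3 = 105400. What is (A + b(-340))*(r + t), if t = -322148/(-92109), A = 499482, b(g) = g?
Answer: 14537604562740616/92109 ≈ 1.5783e+11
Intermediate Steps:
r = 316200 (r = 3*105400 = 316200)
t = 322148/92109 (t = -322148*(-1/92109) = 322148/92109 ≈ 3.4975)
(A + b(-340))*(r + t) = (499482 - 340)*(316200 + 322148/92109) = 499142*(29125187948/92109) = 14537604562740616/92109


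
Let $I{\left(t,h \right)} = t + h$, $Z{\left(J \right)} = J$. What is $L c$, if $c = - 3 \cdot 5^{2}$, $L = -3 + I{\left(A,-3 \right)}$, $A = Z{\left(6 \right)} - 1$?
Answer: $75$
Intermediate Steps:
$A = 5$ ($A = 6 - 1 = 5$)
$I{\left(t,h \right)} = h + t$
$L = -1$ ($L = -3 + \left(-3 + 5\right) = -3 + 2 = -1$)
$c = -75$ ($c = \left(-3\right) 25 = -75$)
$L c = \left(-1\right) \left(-75\right) = 75$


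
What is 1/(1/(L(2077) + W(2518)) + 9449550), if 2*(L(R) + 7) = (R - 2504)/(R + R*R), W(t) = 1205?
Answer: 10341149949/97719213509204962 ≈ 1.0583e-7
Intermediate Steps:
L(R) = -7 + (-2504 + R)/(2*(R + R²)) (L(R) = -7 + ((R - 2504)/(R + R*R))/2 = -7 + ((-2504 + R)/(R + R²))/2 = -7 + (-2504 + R)/(2*(R + R²)))
1/(1/(L(2077) + W(2518)) + 9449550) = 1/(1/((½)*(-2504 - 14*2077² - 13*2077)/(2077*(1 + 2077)) + 1205) + 9449550) = 1/(1/((½)*(1/2077)*(-2504 - 14*4313929 - 27001)/2078 + 1205) + 9449550) = 1/(1/((½)*(1/2077)*(1/2078)*(-2504 - 60395006 - 27001) + 1205) + 9449550) = 1/(1/((½)*(1/2077)*(1/2078)*(-60424511) + 1205) + 9449550) = 1/(1/(-60424511/8632012 + 1205) + 9449550) = 1/(1/(10341149949/8632012) + 9449550) = 1/(8632012/10341149949 + 9449550) = 1/(97719213509204962/10341149949) = 10341149949/97719213509204962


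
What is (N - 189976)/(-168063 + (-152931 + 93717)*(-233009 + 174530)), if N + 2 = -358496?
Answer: -548474/3462607443 ≈ -0.00015840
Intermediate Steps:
N = -358498 (N = -2 - 358496 = -358498)
(N - 189976)/(-168063 + (-152931 + 93717)*(-233009 + 174530)) = (-358498 - 189976)/(-168063 + (-152931 + 93717)*(-233009 + 174530)) = -548474/(-168063 - 59214*(-58479)) = -548474/(-168063 + 3462775506) = -548474/3462607443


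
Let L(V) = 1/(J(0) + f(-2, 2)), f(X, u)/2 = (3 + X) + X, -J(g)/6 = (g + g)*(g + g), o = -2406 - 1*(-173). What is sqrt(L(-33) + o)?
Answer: I*sqrt(8934)/2 ≈ 47.26*I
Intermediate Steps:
o = -2233 (o = -2406 + 173 = -2233)
J(g) = -24*g**2 (J(g) = -6*(g + g)*(g + g) = -6*2*g*2*g = -24*g**2)
f(X, u) = 6 + 4*X (f(X, u) = 2*((3 + X) + X) = 2*(3 + 2*X) = 6 + 4*X)
L(V) = -1/2 (L(V) = 1/(-24*0**2 + (6 + 4*(-2))) = 1/(-24*0 + (6 - 8)) = 1/(0 - 2) = 1/(-2) = -1/2)
sqrt(L(-33) + o) = sqrt(-1/2 - 2233) = sqrt(-4467/2) = I*sqrt(8934)/2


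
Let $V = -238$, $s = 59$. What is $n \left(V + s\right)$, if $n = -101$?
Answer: $18079$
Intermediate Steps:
$n \left(V + s\right) = - 101 \left(-238 + 59\right) = \left(-101\right) \left(-179\right) = 18079$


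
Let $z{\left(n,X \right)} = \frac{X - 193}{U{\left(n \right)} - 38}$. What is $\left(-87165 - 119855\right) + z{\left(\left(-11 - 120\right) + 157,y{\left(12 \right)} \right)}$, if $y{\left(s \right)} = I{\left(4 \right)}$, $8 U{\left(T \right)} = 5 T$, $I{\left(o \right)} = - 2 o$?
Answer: $- \frac{6003312}{29} \approx -2.0701 \cdot 10^{5}$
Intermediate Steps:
$U{\left(T \right)} = \frac{5 T}{8}$
$y{\left(s \right)} = -8$ ($y{\left(s \right)} = \left(-2\right) 4 = -8$)
$z{\left(n,X \right)} = \frac{-193 + X}{-38 + \frac{5 n}{8}}$ ($z{\left(n,X \right)} = \frac{X - 193}{\frac{5 n}{8} - 38} = \frac{-193 + X}{-38 + \frac{5 n}{8}}$)
$\left(-87165 - 119855\right) + z{\left(\left(-11 - 120\right) + 157,y{\left(12 \right)} \right)} = \left(-87165 - 119855\right) + \frac{8 \left(-193 - 8\right)}{-304 + 5 \left(\left(-11 - 120\right) + 157\right)} = -207020 + 8 \frac{1}{-304 + 5 \left(-131 + 157\right)} \left(-201\right) = -207020 + 8 \frac{1}{-304 + 5 \cdot 26} \left(-201\right) = -207020 + 8 \frac{1}{-304 + 130} \left(-201\right) = -207020 + 8 \frac{1}{-174} \left(-201\right) = -207020 + 8 \left(- \frac{1}{174}\right) \left(-201\right) = -207020 + \frac{268}{29} = - \frac{6003312}{29}$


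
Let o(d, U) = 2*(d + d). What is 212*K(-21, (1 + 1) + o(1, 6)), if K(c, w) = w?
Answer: 1272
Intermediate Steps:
o(d, U) = 4*d (o(d, U) = 2*(2*d) = 4*d)
212*K(-21, (1 + 1) + o(1, 6)) = 212*((1 + 1) + 4*1) = 212*(2 + 4) = 212*6 = 1272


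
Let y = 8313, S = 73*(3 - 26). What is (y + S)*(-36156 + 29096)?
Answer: -46836040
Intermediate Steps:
S = -1679 (S = 73*(-23) = -1679)
(y + S)*(-36156 + 29096) = (8313 - 1679)*(-36156 + 29096) = 6634*(-7060) = -46836040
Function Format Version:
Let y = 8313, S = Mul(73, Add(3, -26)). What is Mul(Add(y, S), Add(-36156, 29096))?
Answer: -46836040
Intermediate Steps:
S = -1679 (S = Mul(73, -23) = -1679)
Mul(Add(y, S), Add(-36156, 29096)) = Mul(Add(8313, -1679), Add(-36156, 29096)) = Mul(6634, -7060) = -46836040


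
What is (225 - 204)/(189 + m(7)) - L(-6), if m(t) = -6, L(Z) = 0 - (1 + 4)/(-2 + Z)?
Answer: -249/488 ≈ -0.51025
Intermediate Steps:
L(Z) = -5/(-2 + Z) (L(Z) = 0 - 5/(-2 + Z) = -5/(-2 + Z))
(225 - 204)/(189 + m(7)) - L(-6) = (225 - 204)/(189 - 6) - (-5)/(-2 - 6) = 21/183 - (-5)/(-8) = 21*(1/183) - (-5)*(-1)/8 = 7/61 - 1*5/8 = 7/61 - 5/8 = -249/488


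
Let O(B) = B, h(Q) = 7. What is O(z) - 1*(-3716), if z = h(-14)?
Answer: 3723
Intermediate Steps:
z = 7
O(z) - 1*(-3716) = 7 - 1*(-3716) = 7 + 3716 = 3723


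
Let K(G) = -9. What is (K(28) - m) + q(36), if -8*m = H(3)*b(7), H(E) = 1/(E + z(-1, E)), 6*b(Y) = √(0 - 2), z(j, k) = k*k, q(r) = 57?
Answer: 48 + I*√2/576 ≈ 48.0 + 0.0024552*I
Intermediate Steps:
z(j, k) = k²
b(Y) = I*√2/6 (b(Y) = √(0 - 2)/6 = √(-2)/6 = (I*√2)/6 = I*√2/6)
H(E) = 1/(E + E²)
m = -I*√2/576 (m = -1/(3*(1 + 3))*I*√2/6/8 = -(⅓)/4*I*√2/6/8 = -(⅓)*(¼)*I*√2/6/8 = -I*√2/6/96 = -I*√2/576 ≈ -0.0024552*I)
(K(28) - m) + q(36) = (-9 - (-1)*I*√2/576) + 57 = (-9 + I*√2/576) + 57 = 48 + I*√2/576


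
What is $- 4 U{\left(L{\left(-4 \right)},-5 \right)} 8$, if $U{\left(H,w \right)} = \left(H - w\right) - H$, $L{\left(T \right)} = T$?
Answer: $-160$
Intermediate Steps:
$U{\left(H,w \right)} = - w$
$- 4 U{\left(L{\left(-4 \right)},-5 \right)} 8 = - 4 \left(\left(-1\right) \left(-5\right)\right) 8 = \left(-4\right) 5 \cdot 8 = \left(-20\right) 8 = -160$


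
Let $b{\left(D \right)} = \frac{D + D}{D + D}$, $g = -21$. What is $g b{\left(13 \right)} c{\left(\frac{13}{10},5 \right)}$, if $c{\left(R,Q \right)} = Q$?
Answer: $-105$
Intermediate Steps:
$b{\left(D \right)} = 1$ ($b{\left(D \right)} = \frac{2 D}{2 D} = 2 D \frac{1}{2 D} = 1$)
$g b{\left(13 \right)} c{\left(\frac{13}{10},5 \right)} = \left(-21\right) 1 \cdot 5 = \left(-21\right) 5 = -105$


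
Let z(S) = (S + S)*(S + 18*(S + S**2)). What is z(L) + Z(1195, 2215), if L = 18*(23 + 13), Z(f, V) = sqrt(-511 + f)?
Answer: 9811476864 + 6*sqrt(19) ≈ 9.8115e+9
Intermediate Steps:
L = 648 (L = 18*36 = 648)
z(S) = 2*S*(18*S**2 + 19*S) (z(S) = (2*S)*(S + (18*S + 18*S**2)) = (2*S)*(18*S**2 + 19*S) = 2*S*(18*S**2 + 19*S))
z(L) + Z(1195, 2215) = 648**2*(38 + 36*648) + sqrt(-511 + 1195) = 419904*(38 + 23328) + sqrt(684) = 419904*23366 + 6*sqrt(19) = 9811476864 + 6*sqrt(19)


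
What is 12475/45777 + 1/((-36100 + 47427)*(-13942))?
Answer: 1970064853373/7229151173418 ≈ 0.27252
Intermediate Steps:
12475/45777 + 1/((-36100 + 47427)*(-13942)) = 12475*(1/45777) - 1/13942/11327 = 12475/45777 + (1/11327)*(-1/13942) = 12475/45777 - 1/157921034 = 1970064853373/7229151173418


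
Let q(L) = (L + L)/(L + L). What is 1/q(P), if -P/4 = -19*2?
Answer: 1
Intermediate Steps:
P = 152 (P = -(-76)*2 = -4*(-38) = 152)
q(L) = 1 (q(L) = (2*L)/((2*L)) = (2*L)*(1/(2*L)) = 1)
1/q(P) = 1/1 = 1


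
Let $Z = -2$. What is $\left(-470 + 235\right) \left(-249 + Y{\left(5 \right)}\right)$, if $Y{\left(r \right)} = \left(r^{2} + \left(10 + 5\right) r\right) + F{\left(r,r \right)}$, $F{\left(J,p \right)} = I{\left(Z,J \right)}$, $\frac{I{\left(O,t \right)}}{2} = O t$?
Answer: $39715$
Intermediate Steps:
$I{\left(O,t \right)} = 2 O t$
$F{\left(J,p \right)} = - 4 J$ ($F{\left(J,p \right)} = 2 \left(-2\right) J = - 4 J$)
$Y{\left(r \right)} = r^{2} + 11 r$ ($Y{\left(r \right)} = \left(r^{2} + \left(10 + 5\right) r\right) - 4 r = \left(r^{2} + 15 r\right) - 4 r = r^{2} + 11 r$)
$\left(-470 + 235\right) \left(-249 + Y{\left(5 \right)}\right) = \left(-470 + 235\right) \left(-249 + 5 \left(11 + 5\right)\right) = - 235 \left(-249 + 5 \cdot 16\right) = - 235 \left(-249 + 80\right) = \left(-235\right) \left(-169\right) = 39715$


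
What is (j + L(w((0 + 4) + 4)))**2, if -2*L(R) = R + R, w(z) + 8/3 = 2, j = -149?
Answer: 198025/9 ≈ 22003.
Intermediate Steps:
w(z) = -2/3 (w(z) = -8/3 + 2 = -2/3)
L(R) = -R (L(R) = -(R + R)/2 = -R)
(j + L(w((0 + 4) + 4)))**2 = (-149 - 1*(-2/3))**2 = (-149 + 2/3)**2 = (-445/3)**2 = 198025/9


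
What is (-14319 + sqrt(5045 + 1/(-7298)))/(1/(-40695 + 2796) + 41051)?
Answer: -542675781/1555791848 + 37899*sqrt(268700748882)/11354168906704 ≈ -0.34708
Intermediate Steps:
(-14319 + sqrt(5045 + 1/(-7298)))/(1/(-40695 + 2796) + 41051) = (-14319 + sqrt(5045 - 1/7298))/(1/(-37899) + 41051) = (-14319 + sqrt(36818409/7298))/(-1/37899 + 41051) = (-14319 + sqrt(268700748882)/7298)/(1555791848/37899) = (-14319 + sqrt(268700748882)/7298)*(37899/1555791848) = -542675781/1555791848 + 37899*sqrt(268700748882)/11354168906704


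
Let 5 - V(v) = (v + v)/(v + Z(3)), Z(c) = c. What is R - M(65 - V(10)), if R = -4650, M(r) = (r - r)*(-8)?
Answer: -4650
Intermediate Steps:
V(v) = 5 - 2*v/(3 + v) (V(v) = 5 - (v + v)/(v + 3) = 5 - 2*v/(3 + v))
M(r) = 0 (M(r) = 0*(-8) = 0)
R - M(65 - V(10)) = -4650 - 1*0 = -4650 + 0 = -4650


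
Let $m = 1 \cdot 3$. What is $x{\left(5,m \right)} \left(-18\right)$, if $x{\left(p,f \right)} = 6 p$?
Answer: $-540$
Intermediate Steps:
$m = 3$
$x{\left(5,m \right)} \left(-18\right) = 6 \cdot 5 \left(-18\right) = 30 \left(-18\right) = -540$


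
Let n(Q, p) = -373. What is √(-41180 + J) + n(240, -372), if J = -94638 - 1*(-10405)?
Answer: -373 + I*√125413 ≈ -373.0 + 354.14*I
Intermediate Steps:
J = -84233 (J = -94638 + 10405 = -84233)
√(-41180 + J) + n(240, -372) = √(-41180 - 84233) - 373 = √(-125413) - 373 = I*√125413 - 373 = -373 + I*√125413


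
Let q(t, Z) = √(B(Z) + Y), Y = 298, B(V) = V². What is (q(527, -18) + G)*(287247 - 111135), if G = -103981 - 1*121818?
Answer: -39765913488 + 176112*√622 ≈ -3.9762e+10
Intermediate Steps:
q(t, Z) = √(298 + Z²) (q(t, Z) = √(Z² + 298) = √(298 + Z²))
G = -225799 (G = -103981 - 121818 = -225799)
(q(527, -18) + G)*(287247 - 111135) = (√(298 + (-18)²) - 225799)*(287247 - 111135) = (√(298 + 324) - 225799)*176112 = (√622 - 225799)*176112 = (-225799 + √622)*176112 = -39765913488 + 176112*√622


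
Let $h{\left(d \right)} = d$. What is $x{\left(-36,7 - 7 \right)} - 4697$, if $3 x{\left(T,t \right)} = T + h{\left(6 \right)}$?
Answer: $-4707$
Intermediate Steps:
$x{\left(T,t \right)} = 2 + \frac{T}{3}$ ($x{\left(T,t \right)} = \frac{T + 6}{3} = \frac{6 + T}{3} = 2 + \frac{T}{3}$)
$x{\left(-36,7 - 7 \right)} - 4697 = \left(2 + \frac{1}{3} \left(-36\right)\right) - 4697 = \left(2 - 12\right) - 4697 = -10 - 4697 = -4707$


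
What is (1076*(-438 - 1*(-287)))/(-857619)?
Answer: 162476/857619 ≈ 0.18945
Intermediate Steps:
(1076*(-438 - 1*(-287)))/(-857619) = (1076*(-438 + 287))*(-1/857619) = (1076*(-151))*(-1/857619) = -162476*(-1/857619) = 162476/857619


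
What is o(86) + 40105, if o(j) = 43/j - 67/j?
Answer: 1724503/43 ≈ 40105.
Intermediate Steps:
o(j) = -24/j
o(86) + 40105 = -24/86 + 40105 = -24*1/86 + 40105 = -12/43 + 40105 = 1724503/43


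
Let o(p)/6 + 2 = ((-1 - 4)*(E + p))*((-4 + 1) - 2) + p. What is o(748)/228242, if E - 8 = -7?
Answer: 58413/114121 ≈ 0.51185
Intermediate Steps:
E = 1 (E = 8 - 7 = 1)
o(p) = 138 + 156*p (o(p) = -12 + 6*(((-1 - 4)*(1 + p))*((-4 + 1) - 2) + p) = -12 + 6*((-5*(1 + p))*(-3 - 2) + p) = -12 + 6*((-5 - 5*p)*(-5) + p) = -12 + 6*((25 + 25*p) + p) = -12 + 6*(25 + 26*p) = -12 + (150 + 156*p) = 138 + 156*p)
o(748)/228242 = (138 + 156*748)/228242 = (138 + 116688)*(1/228242) = 116826*(1/228242) = 58413/114121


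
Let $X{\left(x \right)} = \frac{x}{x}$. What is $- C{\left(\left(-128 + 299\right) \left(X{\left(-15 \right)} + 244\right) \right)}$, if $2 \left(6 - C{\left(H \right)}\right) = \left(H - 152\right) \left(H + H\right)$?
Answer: $1748822979$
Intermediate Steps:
$X{\left(x \right)} = 1$
$C{\left(H \right)} = 6 - H \left(-152 + H\right)$ ($C{\left(H \right)} = 6 - \frac{\left(H - 152\right) \left(H + H\right)}{2} = 6 - \frac{\left(-152 + H\right) 2 H}{2} = 6 - \frac{2 H \left(-152 + H\right)}{2} = 6 - H \left(-152 + H\right)$)
$- C{\left(\left(-128 + 299\right) \left(X{\left(-15 \right)} + 244\right) \right)} = - (6 - \left(\left(-128 + 299\right) \left(1 + 244\right)\right)^{2} + 152 \left(-128 + 299\right) \left(1 + 244\right)) = - (6 - \left(171 \cdot 245\right)^{2} + 152 \cdot 171 \cdot 245) = - (6 - 41895^{2} + 152 \cdot 41895) = - (6 - 1755191025 + 6368040) = \left(-1\right) \left(-1748822979\right) = 1748822979$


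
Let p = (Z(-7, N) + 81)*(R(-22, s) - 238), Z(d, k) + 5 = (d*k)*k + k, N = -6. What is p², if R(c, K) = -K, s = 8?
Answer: 2004531984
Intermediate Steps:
Z(d, k) = -5 + k + d*k² (Z(d, k) = -5 + ((d*k)*k + k) = -5 + (d*k² + k) = -5 + (k + d*k²) = -5 + k + d*k²)
p = 44772 (p = ((-5 - 6 - 7*(-6)²) + 81)*(-1*8 - 238) = ((-5 - 6 - 7*36) + 81)*(-8 - 238) = ((-5 - 6 - 252) + 81)*(-246) = (-263 + 81)*(-246) = -182*(-246) = 44772)
p² = 44772² = 2004531984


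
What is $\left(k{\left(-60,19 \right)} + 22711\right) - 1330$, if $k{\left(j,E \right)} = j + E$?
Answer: $21340$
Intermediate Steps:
$k{\left(j,E \right)} = E + j$
$\left(k{\left(-60,19 \right)} + 22711\right) - 1330 = \left(\left(19 - 60\right) + 22711\right) - 1330 = \left(-41 + 22711\right) - 1330 = 22670 - 1330 = 21340$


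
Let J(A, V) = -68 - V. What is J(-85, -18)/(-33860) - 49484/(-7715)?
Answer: 167591399/26122990 ≈ 6.4155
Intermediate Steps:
J(-85, -18)/(-33860) - 49484/(-7715) = (-68 - 1*(-18))/(-33860) - 49484/(-7715) = (-68 + 18)*(-1/33860) - 49484*(-1/7715) = -50*(-1/33860) + 49484/7715 = 5/3386 + 49484/7715 = 167591399/26122990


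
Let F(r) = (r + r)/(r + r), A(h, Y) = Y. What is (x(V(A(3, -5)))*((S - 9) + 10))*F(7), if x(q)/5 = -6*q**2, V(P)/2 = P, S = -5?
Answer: 12000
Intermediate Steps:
F(r) = 1 (F(r) = (2*r)/((2*r)) = (2*r)*(1/(2*r)) = 1)
V(P) = 2*P
x(q) = -30*q**2 (x(q) = 5*(-6*q**2) = -30*q**2)
(x(V(A(3, -5)))*((S - 9) + 10))*F(7) = ((-30*(2*(-5))**2)*((-5 - 9) + 10))*1 = ((-30*(-10)**2)*(-14 + 10))*1 = (-30*100*(-4))*1 = -3000*(-4)*1 = 12000*1 = 12000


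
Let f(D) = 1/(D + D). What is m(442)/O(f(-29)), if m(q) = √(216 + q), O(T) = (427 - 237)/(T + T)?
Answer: -√658/5510 ≈ -0.0046554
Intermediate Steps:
f(D) = 1/(2*D)
O(T) = 95/T (O(T) = 190/((2*T)) = 190*(1/(2*T)) = 95/T)
m(442)/O(f(-29)) = √(216 + 442)/((95/(((½)/(-29))))) = √658/((95/(((½)*(-1/29))))) = √658/((95/(-1/58))) = √658/((95*(-58))) = √658/(-5510) = √658*(-1/5510) = -√658/5510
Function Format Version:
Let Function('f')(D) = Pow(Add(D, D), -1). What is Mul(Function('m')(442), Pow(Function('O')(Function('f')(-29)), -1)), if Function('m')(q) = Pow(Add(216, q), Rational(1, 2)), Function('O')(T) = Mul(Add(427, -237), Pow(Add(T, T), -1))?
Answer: Mul(Rational(-1, 5510), Pow(658, Rational(1, 2))) ≈ -0.0046554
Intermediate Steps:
Function('f')(D) = Mul(Rational(1, 2), Pow(D, -1)) (Function('f')(D) = Pow(Mul(2, D), -1) = Mul(Rational(1, 2), Pow(D, -1)))
Function('O')(T) = Mul(95, Pow(T, -1)) (Function('O')(T) = Mul(190, Pow(Mul(2, T), -1)) = Mul(190, Mul(Rational(1, 2), Pow(T, -1))) = Mul(95, Pow(T, -1)))
Mul(Function('m')(442), Pow(Function('O')(Function('f')(-29)), -1)) = Mul(Pow(Add(216, 442), Rational(1, 2)), Pow(Mul(95, Pow(Mul(Rational(1, 2), Pow(-29, -1)), -1)), -1)) = Mul(Pow(658, Rational(1, 2)), Pow(Mul(95, Pow(Mul(Rational(1, 2), Rational(-1, 29)), -1)), -1)) = Mul(Pow(658, Rational(1, 2)), Pow(Mul(95, Pow(Rational(-1, 58), -1)), -1)) = Mul(Pow(658, Rational(1, 2)), Pow(Mul(95, -58), -1)) = Mul(Pow(658, Rational(1, 2)), Pow(-5510, -1)) = Mul(Pow(658, Rational(1, 2)), Rational(-1, 5510)) = Mul(Rational(-1, 5510), Pow(658, Rational(1, 2)))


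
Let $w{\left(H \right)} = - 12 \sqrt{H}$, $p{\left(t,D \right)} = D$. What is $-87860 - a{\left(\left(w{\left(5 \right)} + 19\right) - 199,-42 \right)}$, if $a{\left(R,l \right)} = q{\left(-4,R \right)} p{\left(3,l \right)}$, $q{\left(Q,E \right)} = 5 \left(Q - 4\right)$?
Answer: $-89540$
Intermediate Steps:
$q{\left(Q,E \right)} = -20 + 5 Q$ ($q{\left(Q,E \right)} = 5 \left(Q - 4\right) = 5 \left(-4 + Q\right) = -20 + 5 Q$)
$a{\left(R,l \right)} = - 40 l$ ($a{\left(R,l \right)} = \left(-20 + 5 \left(-4\right)\right) l = \left(-20 - 20\right) l = - 40 l$)
$-87860 - a{\left(\left(w{\left(5 \right)} + 19\right) - 199,-42 \right)} = -87860 - \left(-40\right) \left(-42\right) = -87860 - 1680 = -89540$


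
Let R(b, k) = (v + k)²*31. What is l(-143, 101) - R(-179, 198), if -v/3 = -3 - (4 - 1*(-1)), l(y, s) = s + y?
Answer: -1527846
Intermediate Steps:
v = 24 (v = -3*(-3 - (4 - 1*(-1))) = -3*(-3 - (4 + 1)) = -3*(-3 - 1*5) = -3*(-3 - 5) = -3*(-8) = 24)
R(b, k) = 31*(24 + k)² (R(b, k) = (24 + k)²*31 = 31*(24 + k)²)
l(-143, 101) - R(-179, 198) = (101 - 143) - 31*(24 + 198)² = -42 - 31*222² = -42 - 31*49284 = -42 - 1*1527804 = -42 - 1527804 = -1527846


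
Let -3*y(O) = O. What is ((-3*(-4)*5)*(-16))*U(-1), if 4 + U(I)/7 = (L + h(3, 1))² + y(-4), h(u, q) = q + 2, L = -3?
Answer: 17920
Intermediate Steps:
y(O) = -O/3
h(u, q) = 2 + q
U(I) = -56/3 (U(I) = -28 + 7*((-3 + (2 + 1))² - ⅓*(-4)) = -28 + 7*((-3 + 3)² + 4/3) = -28 + 7*(0² + 4/3) = -28 + 7*(0 + 4/3) = -28 + 7*(4/3) = -28 + 28/3 = -56/3)
((-3*(-4)*5)*(-16))*U(-1) = ((-3*(-4)*5)*(-16))*(-56/3) = ((12*5)*(-16))*(-56/3) = (60*(-16))*(-56/3) = -960*(-56/3) = 17920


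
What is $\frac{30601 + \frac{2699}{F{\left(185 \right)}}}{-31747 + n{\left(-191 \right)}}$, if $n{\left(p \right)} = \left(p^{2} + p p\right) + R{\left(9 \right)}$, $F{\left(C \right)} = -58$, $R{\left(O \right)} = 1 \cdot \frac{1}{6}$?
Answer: $\frac{5316477}{7171439} \approx 0.74134$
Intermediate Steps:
$R{\left(O \right)} = \frac{1}{6}$ ($R{\left(O \right)} = 1 \cdot \frac{1}{6} = \frac{1}{6}$)
$n{\left(p \right)} = \frac{1}{6} + 2 p^{2}$ ($n{\left(p \right)} = \left(p^{2} + p p\right) + \frac{1}{6} = \left(p^{2} + p^{2}\right) + \frac{1}{6} = 2 p^{2} + \frac{1}{6} = \frac{1}{6} + 2 p^{2}$)
$\frac{30601 + \frac{2699}{F{\left(185 \right)}}}{-31747 + n{\left(-191 \right)}} = \frac{30601 + \frac{2699}{-58}}{-31747 + \left(\frac{1}{6} + 2 \left(-191\right)^{2}\right)} = \frac{30601 + 2699 \left(- \frac{1}{58}\right)}{-31747 + \left(\frac{1}{6} + 2 \cdot 36481\right)} = \frac{30601 - \frac{2699}{58}}{-31747 + \left(\frac{1}{6} + 72962\right)} = \frac{1772159}{58 \left(-31747 + \frac{437773}{6}\right)} = \frac{1772159}{58 \cdot \frac{247291}{6}} = \frac{1772159}{58} \cdot \frac{6}{247291} = \frac{5316477}{7171439}$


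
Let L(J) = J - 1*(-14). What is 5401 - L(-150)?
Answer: 5537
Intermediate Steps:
L(J) = 14 + J (L(J) = J + 14 = 14 + J)
5401 - L(-150) = 5401 - (14 - 150) = 5401 - 1*(-136) = 5401 + 136 = 5537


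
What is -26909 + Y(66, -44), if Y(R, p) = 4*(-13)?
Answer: -26961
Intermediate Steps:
Y(R, p) = -52
-26909 + Y(66, -44) = -26909 - 52 = -26961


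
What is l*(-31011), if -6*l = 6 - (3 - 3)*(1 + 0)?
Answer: 31011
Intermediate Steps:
l = -1 (l = -(6 - (3 - 3)*(1 + 0))/6 = -(6 - 0)/6 = -(6 - 1*0)/6 = -(6 + 0)/6 = -⅙*6 = -1)
l*(-31011) = -1*(-31011) = 31011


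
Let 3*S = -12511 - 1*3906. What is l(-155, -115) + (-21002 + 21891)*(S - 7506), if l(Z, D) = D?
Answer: -34613560/3 ≈ -1.1538e+7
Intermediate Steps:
S = -16417/3 (S = (-12511 - 1*3906)/3 = (-12511 - 3906)/3 = (1/3)*(-16417) = -16417/3 ≈ -5472.3)
l(-155, -115) + (-21002 + 21891)*(S - 7506) = -115 + (-21002 + 21891)*(-16417/3 - 7506) = -115 + 889*(-38935/3) = -115 - 34613215/3 = -34613560/3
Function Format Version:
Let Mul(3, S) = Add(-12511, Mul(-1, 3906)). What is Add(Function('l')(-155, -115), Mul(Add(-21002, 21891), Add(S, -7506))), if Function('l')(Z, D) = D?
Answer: Rational(-34613560, 3) ≈ -1.1538e+7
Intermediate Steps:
S = Rational(-16417, 3) (S = Mul(Rational(1, 3), Add(-12511, Mul(-1, 3906))) = Mul(Rational(1, 3), Add(-12511, -3906)) = Mul(Rational(1, 3), -16417) = Rational(-16417, 3) ≈ -5472.3)
Add(Function('l')(-155, -115), Mul(Add(-21002, 21891), Add(S, -7506))) = Add(-115, Mul(Add(-21002, 21891), Add(Rational(-16417, 3), -7506))) = Add(-115, Mul(889, Rational(-38935, 3))) = Add(-115, Rational(-34613215, 3)) = Rational(-34613560, 3)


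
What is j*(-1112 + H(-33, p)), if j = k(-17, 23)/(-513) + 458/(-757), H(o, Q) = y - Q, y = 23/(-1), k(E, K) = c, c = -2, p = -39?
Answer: 255850240/388341 ≈ 658.83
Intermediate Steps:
k(E, K) = -2
y = -23 (y = 23*(-1) = -23)
H(o, Q) = -23 - Q
j = -233440/388341 (j = -2/(-513) + 458/(-757) = -2*(-1/513) + 458*(-1/757) = 2/513 - 458/757 = -233440/388341 ≈ -0.60112)
j*(-1112 + H(-33, p)) = -233440*(-1112 + (-23 - 1*(-39)))/388341 = -233440*(-1112 + (-23 + 39))/388341 = -233440*(-1112 + 16)/388341 = -233440/388341*(-1096) = 255850240/388341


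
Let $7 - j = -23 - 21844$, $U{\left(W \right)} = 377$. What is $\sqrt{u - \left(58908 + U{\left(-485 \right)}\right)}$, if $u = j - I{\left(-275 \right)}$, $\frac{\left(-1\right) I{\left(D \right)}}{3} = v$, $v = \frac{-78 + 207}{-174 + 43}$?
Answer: $\frac{2 i \sqrt{160515217}}{131} \approx 193.43 i$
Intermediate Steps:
$j = 21874$ ($j = 7 - \left(-23 - 21844\right) = 7 - -21867 = 7 + 21867 = 21874$)
$v = - \frac{129}{131}$ ($v = \frac{129}{-131} = 129 \left(- \frac{1}{131}\right) = - \frac{129}{131} \approx -0.98473$)
$I{\left(D \right)} = \frac{387}{131}$ ($I{\left(D \right)} = \left(-3\right) \left(- \frac{129}{131}\right) = \frac{387}{131}$)
$u = \frac{2865107}{131}$ ($u = 21874 - \frac{387}{131} = \frac{2865107}{131} \approx 21871.0$)
$\sqrt{u - \left(58908 + U{\left(-485 \right)}\right)} = \sqrt{\frac{2865107}{131} - 59285} = \sqrt{- \frac{4901228}{131}} = \frac{2 i \sqrt{160515217}}{131}$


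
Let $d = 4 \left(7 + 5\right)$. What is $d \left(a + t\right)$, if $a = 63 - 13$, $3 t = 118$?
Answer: $4288$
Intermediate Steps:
$t = \frac{118}{3}$ ($t = \frac{1}{3} \cdot 118 = \frac{118}{3} \approx 39.333$)
$d = 48$ ($d = 4 \cdot 12 = 48$)
$a = 50$ ($a = 63 - 13 = 50$)
$d \left(a + t\right) = 48 \left(50 + \frac{118}{3}\right) = 48 \cdot \frac{268}{3} = 4288$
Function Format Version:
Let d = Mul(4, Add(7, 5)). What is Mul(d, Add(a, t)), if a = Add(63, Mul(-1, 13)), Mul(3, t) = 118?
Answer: 4288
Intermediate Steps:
t = Rational(118, 3) (t = Mul(Rational(1, 3), 118) = Rational(118, 3) ≈ 39.333)
d = 48 (d = Mul(4, 12) = 48)
a = 50 (a = Add(63, -13) = 50)
Mul(d, Add(a, t)) = Mul(48, Add(50, Rational(118, 3))) = Mul(48, Rational(268, 3)) = 4288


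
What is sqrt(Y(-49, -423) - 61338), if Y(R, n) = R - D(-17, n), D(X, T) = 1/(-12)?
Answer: I*sqrt(2209929)/6 ≈ 247.76*I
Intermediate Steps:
D(X, T) = -1/12
Y(R, n) = 1/12 + R (Y(R, n) = R - 1*(-1/12) = R + 1/12 = 1/12 + R)
sqrt(Y(-49, -423) - 61338) = sqrt((1/12 - 49) - 61338) = sqrt(-587/12 - 61338) = sqrt(-736643/12) = I*sqrt(2209929)/6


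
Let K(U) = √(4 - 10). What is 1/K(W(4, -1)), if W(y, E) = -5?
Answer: -I*√6/6 ≈ -0.40825*I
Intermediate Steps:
K(U) = I*√6 (K(U) = √(-6) = I*√6)
1/K(W(4, -1)) = 1/(I*√6) = -I*√6/6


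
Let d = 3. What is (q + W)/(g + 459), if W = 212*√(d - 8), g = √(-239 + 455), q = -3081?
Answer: -52377/7795 + 2054*√6/23385 - 424*I*√30/70155 + 3604*I*√5/7795 ≈ -6.5042 + 1.0007*I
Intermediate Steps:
g = 6*√6 (g = √216 = 6*√6 ≈ 14.697)
W = 212*I*√5 (W = 212*√(3 - 8) = 212*√(-5) = 212*(I*√5) = 212*I*√5 ≈ 474.05*I)
(q + W)/(g + 459) = (-3081 + 212*I*√5)/(6*√6 + 459) = (-3081 + 212*I*√5)/(459 + 6*√6)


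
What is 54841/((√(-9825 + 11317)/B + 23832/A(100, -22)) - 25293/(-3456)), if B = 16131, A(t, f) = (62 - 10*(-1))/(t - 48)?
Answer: 36233172158134296147840/11376716953083395779873 - 260891002109952*√373/11376716953083395779873 ≈ 3.1849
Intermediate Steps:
A(t, f) = 72/(-48 + t) (A(t, f) = (62 + 10)/(-48 + t) = 72/(-48 + t))
54841/((√(-9825 + 11317)/B + 23832/A(100, -22)) - 25293/(-3456)) = 54841/((√(-9825 + 11317)/16131 + 23832/((72/(-48 + 100)))) - 25293/(-3456)) = 54841/((√1492*(1/16131) + 23832/((72/52))) - 25293*(-1/3456)) = 54841/(((2*√373)*(1/16131) + 23832/((72*(1/52)))) + 8431/1152) = 54841/((2*√373/16131 + 23832/(18/13)) + 8431/1152) = 54841/((2*√373/16131 + 23832*(13/18)) + 8431/1152) = 54841/((2*√373/16131 + 17212) + 8431/1152) = 54841/((17212 + 2*√373/16131) + 8431/1152) = 54841/(19836655/1152 + 2*√373/16131)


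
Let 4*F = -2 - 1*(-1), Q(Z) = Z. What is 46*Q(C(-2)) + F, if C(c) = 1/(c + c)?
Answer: -47/4 ≈ -11.750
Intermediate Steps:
C(c) = 1/(2*c)
F = -¼ (F = (-2 - 1*(-1))/4 = (-2 + 1)/4 = (¼)*(-1) = -¼ ≈ -0.25000)
46*Q(C(-2)) + F = 46*((½)/(-2)) - ¼ = 46*((½)*(-½)) - ¼ = 46*(-¼) - ¼ = -23/2 - ¼ = -47/4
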